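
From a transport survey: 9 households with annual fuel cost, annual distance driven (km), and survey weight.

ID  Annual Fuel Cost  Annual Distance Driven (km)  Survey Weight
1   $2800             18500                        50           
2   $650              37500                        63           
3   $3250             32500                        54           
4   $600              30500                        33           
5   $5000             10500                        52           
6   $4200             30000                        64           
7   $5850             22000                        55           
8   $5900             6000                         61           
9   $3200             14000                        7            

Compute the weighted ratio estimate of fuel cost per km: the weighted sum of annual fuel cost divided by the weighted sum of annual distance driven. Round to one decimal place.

Σ wᵢ·y = 2800×50 + 650×63 + 3250×54 + 600×33 + 5000×52 + 4200×64 + 5850×55 + 5900×61 + 3200×7
  = 140000 + 40950 + 175500 + 19800 + 260000 + 268800 + 321750 + 359900 + 22400 = 1609100
Σ wᵢ·x = 18500×50 + 37500×63 + 32500×54 + 30500×33 + 10500×52 + 30000×64 + 22000×55 + 6000×61 + 14000×7
  = 925000 + 2362500 + 1755000 + 1006500 + 546000 + 1920000 + 1210000 + 366000 + 98000 = 10189000
Ratio = 1609100 / 10189000 = 0.15792521

0.2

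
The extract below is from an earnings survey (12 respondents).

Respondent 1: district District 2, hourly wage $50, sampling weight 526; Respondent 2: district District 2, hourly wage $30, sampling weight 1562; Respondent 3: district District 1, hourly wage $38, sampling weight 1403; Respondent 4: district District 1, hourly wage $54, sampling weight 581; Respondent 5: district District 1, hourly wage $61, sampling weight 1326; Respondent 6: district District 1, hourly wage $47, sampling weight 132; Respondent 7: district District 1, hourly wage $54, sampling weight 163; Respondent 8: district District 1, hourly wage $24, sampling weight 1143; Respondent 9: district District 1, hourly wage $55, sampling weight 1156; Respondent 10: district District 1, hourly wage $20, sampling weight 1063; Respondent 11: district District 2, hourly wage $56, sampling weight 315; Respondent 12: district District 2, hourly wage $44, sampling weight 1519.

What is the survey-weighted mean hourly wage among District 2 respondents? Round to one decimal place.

40.2

District 2 rows: 1, 2, 11, 12
Weighted sum = 157636
Sum of weights = 3922
Weighted mean = 157636 / 3922 = 40.192759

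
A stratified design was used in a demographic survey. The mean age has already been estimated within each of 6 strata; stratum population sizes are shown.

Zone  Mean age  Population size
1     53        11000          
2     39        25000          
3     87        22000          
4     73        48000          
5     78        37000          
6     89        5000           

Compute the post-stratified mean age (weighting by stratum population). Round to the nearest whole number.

Σ Nₕ·x̄ₕ = 53×11000 + 39×25000 + 87×22000 + 73×48000 + 78×37000 + 89×5000
  = 583000 + 975000 + 1914000 + 3504000 + 2886000 + 445000 = 10307000
Σ Nₕ = 148000
Overall mean = 10307000 / 148000 = 69.641892

70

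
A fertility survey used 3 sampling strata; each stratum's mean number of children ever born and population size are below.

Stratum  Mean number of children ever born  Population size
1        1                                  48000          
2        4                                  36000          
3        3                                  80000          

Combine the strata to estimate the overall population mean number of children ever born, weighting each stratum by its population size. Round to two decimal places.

Σ Nₕ·x̄ₕ = 1×48000 + 4×36000 + 3×80000
  = 48000 + 144000 + 240000 = 432000
Σ Nₕ = 48000 + 36000 + 80000 = 164000
Overall mean = 432000 / 164000 = 2.6341463

2.63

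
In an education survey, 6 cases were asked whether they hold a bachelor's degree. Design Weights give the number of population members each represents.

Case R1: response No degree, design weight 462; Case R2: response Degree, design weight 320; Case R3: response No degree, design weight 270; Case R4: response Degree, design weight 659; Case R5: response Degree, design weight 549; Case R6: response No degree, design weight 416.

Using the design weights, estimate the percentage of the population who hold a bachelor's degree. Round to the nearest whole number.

57

Sum of weights for 'Degree' = 320 + 659 + 549 = 1528
Total weight = 462 + 320 + 270 + 659 + 549 + 416 = 2676
Weighted proportion = 1528 / 2676 = 0.57100149 → 57.100149%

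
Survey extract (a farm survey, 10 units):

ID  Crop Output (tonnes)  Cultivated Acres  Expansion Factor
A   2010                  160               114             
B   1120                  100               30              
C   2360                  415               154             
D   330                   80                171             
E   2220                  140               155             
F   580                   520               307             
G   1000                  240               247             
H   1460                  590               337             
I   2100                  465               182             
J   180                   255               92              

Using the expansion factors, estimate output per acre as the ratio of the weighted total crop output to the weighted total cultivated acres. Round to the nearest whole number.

4

Σ wᵢ·y = 2342550
Σ wᵢ·x = 160×114 + 100×30 + 415×154 + 80×171 + 140×155 + 520×307 + 240×247 + 590×337 + 465×182 + 255×92
  = 18240 + 3000 + 63910 + 13680 + 21700 + 159640 + 59280 + 198830 + 84630 + 23460 = 646370
Ratio = 2342550 / 646370 = 3.6241626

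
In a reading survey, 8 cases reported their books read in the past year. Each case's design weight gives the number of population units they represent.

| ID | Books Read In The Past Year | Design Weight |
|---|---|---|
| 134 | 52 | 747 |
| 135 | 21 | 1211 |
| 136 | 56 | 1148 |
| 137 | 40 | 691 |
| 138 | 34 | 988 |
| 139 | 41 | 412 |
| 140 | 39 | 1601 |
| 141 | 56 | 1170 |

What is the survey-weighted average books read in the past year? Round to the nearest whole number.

42

Weighted sum = 52×747 + 21×1211 + 56×1148 + 40×691 + 34×988 + 41×412 + 39×1601 + 56×1170
  = 38844 + 25431 + 64288 + 27640 + 33592 + 16892 + 62439 + 65520 = 334646
Sum of weights = 747 + 1211 + 1148 + 691 + 988 + 412 + 1601 + 1170 = 7968
Weighted mean = 334646 / 7968 = 41.998745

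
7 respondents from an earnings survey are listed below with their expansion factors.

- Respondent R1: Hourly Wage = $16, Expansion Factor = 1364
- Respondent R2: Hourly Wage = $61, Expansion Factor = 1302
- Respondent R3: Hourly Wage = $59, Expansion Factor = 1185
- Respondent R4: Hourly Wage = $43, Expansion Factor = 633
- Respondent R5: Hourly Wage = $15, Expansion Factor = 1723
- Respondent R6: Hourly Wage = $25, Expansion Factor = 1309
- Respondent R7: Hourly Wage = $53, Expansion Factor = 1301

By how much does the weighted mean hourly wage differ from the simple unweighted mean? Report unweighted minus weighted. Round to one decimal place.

Unweighted sum = 16 + 61 + 59 + 43 + 15 + 25 + 53 = 272
Unweighted mean = 272 / 7 = 38.857143
Weighted sum = 16×1364 + 61×1302 + 59×1185 + 43×633 + 15×1723 + 25×1309 + 53×1301
  = 21824 + 79422 + 69915 + 27219 + 25845 + 32725 + 68953 = 325903
Sum of weights = 1364 + 1302 + 1185 + 633 + 1723 + 1309 + 1301 = 8817
Weighted mean = 325903 / 8817 = 36.963026
Difference (unweighted minus weighted) = 1.8941169

1.9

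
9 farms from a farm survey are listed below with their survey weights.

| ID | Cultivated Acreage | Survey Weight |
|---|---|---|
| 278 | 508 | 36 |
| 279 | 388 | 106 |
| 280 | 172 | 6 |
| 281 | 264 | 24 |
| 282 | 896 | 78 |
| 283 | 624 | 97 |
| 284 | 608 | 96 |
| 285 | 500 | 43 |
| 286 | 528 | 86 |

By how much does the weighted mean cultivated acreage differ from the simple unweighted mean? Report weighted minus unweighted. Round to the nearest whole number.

65

Unweighted sum = 508 + 388 + 172 + 264 + 896 + 624 + 608 + 500 + 528 = 4488
Unweighted mean = 4488 / 9 = 498.66667
Weighted sum = 508×36 + 388×106 + 172×6 + 264×24 + 896×78 + 624×97 + 608×96 + 500×43 + 528×86
  = 18288 + 41128 + 1032 + 6336 + 69888 + 60528 + 58368 + 21500 + 45408 = 322476
Sum of weights = 572
Weighted mean = 322476 / 572 = 563.76923
Difference (weighted minus unweighted) = 65.102564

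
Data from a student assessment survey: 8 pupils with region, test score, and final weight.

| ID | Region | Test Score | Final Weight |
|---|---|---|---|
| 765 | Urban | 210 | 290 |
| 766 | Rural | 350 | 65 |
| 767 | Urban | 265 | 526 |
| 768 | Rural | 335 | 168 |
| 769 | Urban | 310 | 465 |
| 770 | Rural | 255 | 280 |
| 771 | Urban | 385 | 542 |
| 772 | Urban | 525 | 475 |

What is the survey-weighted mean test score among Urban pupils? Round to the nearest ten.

Urban rows: 765, 767, 769, 771, 772
Weighted sum = 210×290 + 265×526 + 310×465 + 385×542 + 525×475
  = 60900 + 139390 + 144150 + 208670 + 249375 = 802485
Sum of weights = 290 + 526 + 465 + 542 + 475 = 2298
Weighted mean = 802485 / 2298 = 349.21018

350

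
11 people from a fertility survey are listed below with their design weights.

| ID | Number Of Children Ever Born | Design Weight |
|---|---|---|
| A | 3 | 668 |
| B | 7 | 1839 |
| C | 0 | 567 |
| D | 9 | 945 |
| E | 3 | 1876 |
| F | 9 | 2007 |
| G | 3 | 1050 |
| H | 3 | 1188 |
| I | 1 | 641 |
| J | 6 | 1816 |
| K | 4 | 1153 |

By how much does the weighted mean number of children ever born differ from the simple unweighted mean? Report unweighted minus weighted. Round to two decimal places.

-0.72

Unweighted sum = 3 + 7 + 0 + 9 + 3 + 9 + 3 + 3 + 1 + 6 + 4 = 48
Unweighted mean = 48 / 11 = 4.3636364
Weighted sum = 3×668 + 7×1839 + 0×567 + 9×945 + 3×1876 + 9×2007 + 3×1050 + 3×1188 + 1×641 + 6×1816 + 4×1153
  = 69936
Sum of weights = 668 + 1839 + 567 + 945 + 1876 + 2007 + 1050 + 1188 + 641 + 1816 + 1153 = 13750
Weighted mean = 69936 / 13750 = 5.0862545
Difference (unweighted minus weighted) = -0.72261818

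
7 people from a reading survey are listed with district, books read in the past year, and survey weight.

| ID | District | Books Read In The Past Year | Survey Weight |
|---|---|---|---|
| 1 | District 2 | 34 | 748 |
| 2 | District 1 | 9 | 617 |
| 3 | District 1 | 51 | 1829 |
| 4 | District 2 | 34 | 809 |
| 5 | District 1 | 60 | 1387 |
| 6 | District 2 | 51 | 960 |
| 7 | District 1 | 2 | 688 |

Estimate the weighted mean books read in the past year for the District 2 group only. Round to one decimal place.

District 2 rows: 1, 4, 6
Weighted sum = 101898
Sum of weights = 748 + 809 + 960 = 2517
Weighted mean = 101898 / 2517 = 40.483909

40.5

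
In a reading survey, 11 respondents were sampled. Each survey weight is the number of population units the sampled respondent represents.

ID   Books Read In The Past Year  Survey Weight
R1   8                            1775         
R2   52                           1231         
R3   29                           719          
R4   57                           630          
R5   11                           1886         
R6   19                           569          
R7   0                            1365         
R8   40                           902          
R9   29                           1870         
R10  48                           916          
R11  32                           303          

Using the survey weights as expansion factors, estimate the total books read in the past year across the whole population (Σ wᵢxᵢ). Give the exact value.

Weighted total = 8×1775 + 52×1231 + 29×719 + 57×630 + 11×1886 + 19×569 + 0×1365 + 40×902 + 29×1870 + 48×916 + 32×303
  = 310504

310504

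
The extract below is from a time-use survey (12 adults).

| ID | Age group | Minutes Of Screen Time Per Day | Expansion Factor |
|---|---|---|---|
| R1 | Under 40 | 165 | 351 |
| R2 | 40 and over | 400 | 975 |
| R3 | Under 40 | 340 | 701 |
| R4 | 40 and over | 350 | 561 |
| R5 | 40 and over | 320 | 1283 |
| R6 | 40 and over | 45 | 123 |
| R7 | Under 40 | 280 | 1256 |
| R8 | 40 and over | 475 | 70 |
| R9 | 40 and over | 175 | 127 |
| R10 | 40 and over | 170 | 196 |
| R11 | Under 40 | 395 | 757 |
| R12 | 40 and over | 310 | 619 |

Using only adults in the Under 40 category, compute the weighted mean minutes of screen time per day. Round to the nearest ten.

Under 40 rows: R1, R3, R7, R11
Weighted sum = 165×351 + 340×701 + 280×1256 + 395×757
  = 57915 + 238340 + 351680 + 299015 = 946950
Sum of weights = 351 + 701 + 1256 + 757 = 3065
Weighted mean = 946950 / 3065 = 308.95595

310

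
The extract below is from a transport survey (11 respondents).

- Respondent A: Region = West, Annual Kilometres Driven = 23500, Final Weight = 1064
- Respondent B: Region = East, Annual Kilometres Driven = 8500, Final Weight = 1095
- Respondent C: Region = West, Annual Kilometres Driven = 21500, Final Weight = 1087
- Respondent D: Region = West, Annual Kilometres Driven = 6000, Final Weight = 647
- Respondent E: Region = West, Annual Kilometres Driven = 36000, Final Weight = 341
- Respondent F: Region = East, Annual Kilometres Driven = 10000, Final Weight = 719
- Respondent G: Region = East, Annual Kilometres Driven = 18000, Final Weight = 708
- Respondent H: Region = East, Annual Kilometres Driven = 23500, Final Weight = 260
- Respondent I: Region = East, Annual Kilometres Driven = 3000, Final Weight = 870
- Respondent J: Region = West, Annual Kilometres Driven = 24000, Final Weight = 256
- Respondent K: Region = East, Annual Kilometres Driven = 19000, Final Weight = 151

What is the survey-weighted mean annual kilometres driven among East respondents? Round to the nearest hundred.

10700

East rows: B, F, G, H, I, K
Weighted sum = 8500×1095 + 10000×719 + 18000×708 + 23500×260 + 3000×870 + 19000×151
  = 9307500 + 7190000 + 12744000 + 6110000 + 2610000 + 2869000 = 40830500
Sum of weights = 1095 + 719 + 708 + 260 + 870 + 151 = 3803
Weighted mean = 40830500 / 3803 = 10736.392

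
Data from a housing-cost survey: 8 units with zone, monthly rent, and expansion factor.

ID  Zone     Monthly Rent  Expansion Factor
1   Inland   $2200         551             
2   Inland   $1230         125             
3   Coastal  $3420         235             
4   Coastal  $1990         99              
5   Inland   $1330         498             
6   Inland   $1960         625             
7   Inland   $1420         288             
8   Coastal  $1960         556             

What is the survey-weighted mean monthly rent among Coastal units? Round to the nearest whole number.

2349

Coastal rows: 3, 4, 8
Weighted sum = 3420×235 + 1990×99 + 1960×556
  = 803700 + 197010 + 1089760 = 2090470
Sum of weights = 890
Weighted mean = 2090470 / 890 = 2348.8427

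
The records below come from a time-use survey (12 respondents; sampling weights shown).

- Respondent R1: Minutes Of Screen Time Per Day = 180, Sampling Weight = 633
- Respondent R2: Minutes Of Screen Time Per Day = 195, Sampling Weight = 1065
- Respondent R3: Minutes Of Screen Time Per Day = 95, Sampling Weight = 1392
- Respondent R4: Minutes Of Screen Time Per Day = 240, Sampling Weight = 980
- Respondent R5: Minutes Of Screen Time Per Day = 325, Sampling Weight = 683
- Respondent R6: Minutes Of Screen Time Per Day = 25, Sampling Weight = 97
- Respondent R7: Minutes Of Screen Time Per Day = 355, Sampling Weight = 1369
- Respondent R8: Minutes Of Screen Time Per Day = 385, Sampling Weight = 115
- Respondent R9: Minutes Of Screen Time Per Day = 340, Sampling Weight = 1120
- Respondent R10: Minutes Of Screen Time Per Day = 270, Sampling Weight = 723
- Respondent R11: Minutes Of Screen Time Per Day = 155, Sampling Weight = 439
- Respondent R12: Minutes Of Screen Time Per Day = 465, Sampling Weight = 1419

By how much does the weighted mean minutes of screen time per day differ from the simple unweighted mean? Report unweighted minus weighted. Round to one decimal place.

-21.3

Unweighted sum = 3030
Unweighted mean = 3030 / 12 = 252.5
Weighted sum = 2747615
Sum of weights = 10035
Weighted mean = 2747615 / 10035 = 273.80319
Difference (unweighted minus weighted) = -21.303189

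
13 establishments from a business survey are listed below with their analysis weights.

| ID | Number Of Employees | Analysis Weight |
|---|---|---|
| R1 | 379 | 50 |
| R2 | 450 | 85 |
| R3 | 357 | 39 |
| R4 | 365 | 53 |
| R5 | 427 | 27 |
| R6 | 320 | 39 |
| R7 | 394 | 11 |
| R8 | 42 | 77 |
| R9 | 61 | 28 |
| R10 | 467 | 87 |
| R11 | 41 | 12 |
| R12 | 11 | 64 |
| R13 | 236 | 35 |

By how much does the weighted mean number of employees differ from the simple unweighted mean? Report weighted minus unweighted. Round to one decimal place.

Unweighted sum = 3550
Unweighted mean = 3550 / 13 = 273.07692
Weighted sum = 173838
Sum of weights = 607
Weighted mean = 173838 / 607 = 286.3888
Difference (weighted minus unweighted) = 13.311874

13.3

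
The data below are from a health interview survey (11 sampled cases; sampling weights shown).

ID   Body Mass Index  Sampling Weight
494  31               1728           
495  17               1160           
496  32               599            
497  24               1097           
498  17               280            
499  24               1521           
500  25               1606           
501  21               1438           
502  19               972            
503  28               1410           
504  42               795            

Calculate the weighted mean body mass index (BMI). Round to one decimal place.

25.5

Weighted sum = 321734
Sum of weights = 1728 + 1160 + 599 + 1097 + 280 + 1521 + 1606 + 1438 + 972 + 1410 + 795 = 12606
Weighted mean = 321734 / 12606 = 25.522291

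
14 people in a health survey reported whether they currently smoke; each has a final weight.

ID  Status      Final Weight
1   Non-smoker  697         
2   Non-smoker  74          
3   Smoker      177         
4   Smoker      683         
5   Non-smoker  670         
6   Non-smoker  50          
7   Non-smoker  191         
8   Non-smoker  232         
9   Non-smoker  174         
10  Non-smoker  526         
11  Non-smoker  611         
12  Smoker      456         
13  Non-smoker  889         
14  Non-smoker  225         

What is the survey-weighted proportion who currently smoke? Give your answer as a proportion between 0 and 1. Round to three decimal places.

0.233

Sum of weights for 'Smoker' = 177 + 683 + 456 = 1316
Total weight = 5655
Weighted proportion = 1316 / 5655 = 0.23271441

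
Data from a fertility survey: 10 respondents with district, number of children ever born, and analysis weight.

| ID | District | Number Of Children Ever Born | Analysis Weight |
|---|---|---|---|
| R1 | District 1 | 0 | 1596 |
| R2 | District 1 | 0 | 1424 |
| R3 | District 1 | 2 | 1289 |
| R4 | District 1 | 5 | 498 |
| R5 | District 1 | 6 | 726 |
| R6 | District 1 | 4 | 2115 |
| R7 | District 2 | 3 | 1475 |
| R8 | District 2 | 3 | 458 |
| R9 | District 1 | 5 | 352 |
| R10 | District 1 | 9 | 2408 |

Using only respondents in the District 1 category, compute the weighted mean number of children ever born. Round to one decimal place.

4.0

District 1 rows: R1, R2, R3, R4, R5, R6, R9, R10
Weighted sum = 0×1596 + 0×1424 + 2×1289 + 5×498 + 6×726 + 4×2115 + 5×352 + 9×2408
  = 0 + 0 + 2578 + 2490 + 4356 + 8460 + 1760 + 21672 = 41316
Sum of weights = 1596 + 1424 + 1289 + 498 + 726 + 2115 + 352 + 2408 = 10408
Weighted mean = 41316 / 10408 = 3.9696387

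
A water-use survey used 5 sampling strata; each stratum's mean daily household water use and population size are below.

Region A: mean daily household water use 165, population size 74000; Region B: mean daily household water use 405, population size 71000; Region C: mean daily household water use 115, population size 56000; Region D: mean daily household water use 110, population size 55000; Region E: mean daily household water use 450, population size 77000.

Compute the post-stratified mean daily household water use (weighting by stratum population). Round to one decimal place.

Σ Nₕ·x̄ₕ = 88105000
Σ Nₕ = 74000 + 71000 + 56000 + 55000 + 77000 = 333000
Overall mean = 88105000 / 333000 = 264.57958

264.6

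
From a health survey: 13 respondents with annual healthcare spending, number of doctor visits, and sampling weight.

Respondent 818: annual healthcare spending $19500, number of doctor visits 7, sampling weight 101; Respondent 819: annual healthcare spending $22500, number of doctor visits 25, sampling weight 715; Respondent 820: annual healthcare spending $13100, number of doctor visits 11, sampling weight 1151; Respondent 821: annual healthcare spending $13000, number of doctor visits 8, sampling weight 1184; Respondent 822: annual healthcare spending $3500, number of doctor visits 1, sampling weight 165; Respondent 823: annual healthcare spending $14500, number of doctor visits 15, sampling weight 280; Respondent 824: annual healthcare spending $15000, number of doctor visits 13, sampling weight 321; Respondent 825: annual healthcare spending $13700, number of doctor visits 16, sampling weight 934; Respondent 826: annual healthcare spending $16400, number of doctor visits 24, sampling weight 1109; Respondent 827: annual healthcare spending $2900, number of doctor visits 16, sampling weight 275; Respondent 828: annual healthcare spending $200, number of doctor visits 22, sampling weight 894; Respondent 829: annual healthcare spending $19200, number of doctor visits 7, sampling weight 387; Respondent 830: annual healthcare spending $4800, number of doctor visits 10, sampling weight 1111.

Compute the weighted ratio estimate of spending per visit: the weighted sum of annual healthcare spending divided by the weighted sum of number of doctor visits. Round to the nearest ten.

Σ wᵢ·y = 102702500
Σ wᵢ·x = 128700
Ratio = 102702500 / 128700 = 797.99922

800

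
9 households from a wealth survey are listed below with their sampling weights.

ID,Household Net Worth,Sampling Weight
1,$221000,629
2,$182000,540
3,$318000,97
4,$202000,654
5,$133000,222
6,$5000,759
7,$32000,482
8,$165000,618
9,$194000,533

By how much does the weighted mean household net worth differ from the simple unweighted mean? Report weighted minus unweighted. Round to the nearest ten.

-17010

Unweighted sum = 1452000
Unweighted mean = 1452000 / 9 = 161333.33
Weighted sum = 221000×629 + 182000×540 + 318000×97 + 202000×654 + 133000×222 + 5000×759 + 32000×482 + 165000×618 + 194000×533
  = 139009000 + 98280000 + 30846000 + 132108000 + 29526000 + 3795000 + 15424000 + 101970000 + 103402000 = 654360000
Sum of weights = 629 + 540 + 97 + 654 + 222 + 759 + 482 + 618 + 533 = 4534
Weighted mean = 654360000 / 4534 = 144322.89
Difference (weighted minus unweighted) = -17010.44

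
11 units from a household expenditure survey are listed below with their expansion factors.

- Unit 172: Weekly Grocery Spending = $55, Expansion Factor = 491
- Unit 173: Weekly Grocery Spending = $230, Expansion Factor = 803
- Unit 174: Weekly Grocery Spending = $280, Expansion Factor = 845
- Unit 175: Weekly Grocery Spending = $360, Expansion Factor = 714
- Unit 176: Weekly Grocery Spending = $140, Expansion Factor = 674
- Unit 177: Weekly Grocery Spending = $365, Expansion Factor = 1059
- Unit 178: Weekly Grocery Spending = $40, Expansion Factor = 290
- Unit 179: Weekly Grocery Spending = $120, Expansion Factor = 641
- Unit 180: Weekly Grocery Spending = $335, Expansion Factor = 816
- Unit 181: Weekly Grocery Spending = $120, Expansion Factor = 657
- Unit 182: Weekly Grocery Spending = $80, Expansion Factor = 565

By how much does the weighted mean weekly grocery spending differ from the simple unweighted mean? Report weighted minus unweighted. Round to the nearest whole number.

28

Unweighted sum = 55 + 230 + 280 + 360 + 140 + 365 + 40 + 120 + 335 + 120 + 80 = 2125
Unweighted mean = 2125 / 11 = 193.18182
Weighted sum = 55×491 + 230×803 + 280×845 + 360×714 + 140×674 + 365×1059 + 40×290 + 120×641 + 335×816 + 120×657 + 80×565
  = 27005 + 184690 + 236600 + 257040 + 94360 + 386535 + 11600 + 76920 + 273360 + 78840 + 45200 = 1672150
Sum of weights = 491 + 803 + 845 + 714 + 674 + 1059 + 290 + 641 + 816 + 657 + 565 = 7555
Weighted mean = 1672150 / 7555 = 221.33024
Difference (weighted minus unweighted) = 28.148427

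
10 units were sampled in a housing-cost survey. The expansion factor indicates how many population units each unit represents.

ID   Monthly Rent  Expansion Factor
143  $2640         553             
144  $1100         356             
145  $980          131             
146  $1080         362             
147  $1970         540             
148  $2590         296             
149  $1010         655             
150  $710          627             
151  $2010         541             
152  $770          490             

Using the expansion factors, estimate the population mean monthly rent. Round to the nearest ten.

Weighted sum = 2640×553 + 1100×356 + 980×131 + 1080×362 + 1970×540 + 2590×296 + 1010×655 + 710×627 + 2010×541 + 770×490
  = 1459920 + 391600 + 128380 + 390960 + 1063800 + 766640 + 661550 + 445170 + 1087410 + 377300 = 6772730
Sum of weights = 553 + 356 + 131 + 362 + 540 + 296 + 655 + 627 + 541 + 490 = 4551
Weighted mean = 6772730 / 4551 = 1488.185

1490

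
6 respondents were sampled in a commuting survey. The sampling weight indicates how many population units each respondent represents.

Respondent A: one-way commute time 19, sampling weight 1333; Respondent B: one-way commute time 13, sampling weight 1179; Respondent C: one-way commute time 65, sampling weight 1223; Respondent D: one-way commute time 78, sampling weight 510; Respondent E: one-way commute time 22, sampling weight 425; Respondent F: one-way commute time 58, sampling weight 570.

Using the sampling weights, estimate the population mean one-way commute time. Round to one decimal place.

Weighted sum = 19×1333 + 13×1179 + 65×1223 + 78×510 + 22×425 + 58×570
  = 25327 + 15327 + 79495 + 39780 + 9350 + 33060 = 202339
Sum of weights = 1333 + 1179 + 1223 + 510 + 425 + 570 = 5240
Weighted mean = 202339 / 5240 = 38.614313

38.6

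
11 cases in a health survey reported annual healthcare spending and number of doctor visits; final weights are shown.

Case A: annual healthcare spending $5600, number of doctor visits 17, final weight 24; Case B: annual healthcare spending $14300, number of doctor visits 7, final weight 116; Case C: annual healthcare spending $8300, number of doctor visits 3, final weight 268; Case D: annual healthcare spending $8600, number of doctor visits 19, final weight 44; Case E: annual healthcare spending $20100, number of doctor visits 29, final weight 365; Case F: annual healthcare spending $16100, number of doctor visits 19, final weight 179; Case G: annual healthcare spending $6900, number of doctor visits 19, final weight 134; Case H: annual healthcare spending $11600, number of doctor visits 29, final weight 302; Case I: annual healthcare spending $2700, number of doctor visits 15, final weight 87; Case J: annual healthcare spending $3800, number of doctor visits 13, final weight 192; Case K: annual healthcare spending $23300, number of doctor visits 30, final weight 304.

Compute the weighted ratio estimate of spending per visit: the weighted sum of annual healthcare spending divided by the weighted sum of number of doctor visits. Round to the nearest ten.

660

Σ wᵢ·y = 5600×24 + 14300×116 + 8300×268 + 8600×44 + 20100×365 + 16100×179 + 6900×134 + 11600×302 + 2700×87 + 3800×192 + 23300×304
  = 27089900
Σ wᵢ·x = 41071
Ratio = 27089900 / 41071 = 659.58706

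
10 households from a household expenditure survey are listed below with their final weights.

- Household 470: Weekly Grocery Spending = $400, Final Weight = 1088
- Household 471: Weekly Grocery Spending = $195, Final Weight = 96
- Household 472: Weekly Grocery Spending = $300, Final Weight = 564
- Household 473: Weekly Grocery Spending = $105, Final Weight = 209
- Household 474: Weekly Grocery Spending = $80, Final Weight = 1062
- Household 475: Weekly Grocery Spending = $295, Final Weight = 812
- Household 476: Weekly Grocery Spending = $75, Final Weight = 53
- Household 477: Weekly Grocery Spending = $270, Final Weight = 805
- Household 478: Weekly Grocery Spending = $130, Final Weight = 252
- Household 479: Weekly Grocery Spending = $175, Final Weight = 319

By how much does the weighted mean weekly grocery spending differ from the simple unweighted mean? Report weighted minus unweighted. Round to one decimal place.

40.7

Unweighted sum = 2025
Unweighted mean = 2025 / 10 = 202.5
Weighted sum = 400×1088 + 195×96 + 300×564 + 105×209 + 80×1062 + 295×812 + 75×53 + 270×805 + 130×252 + 175×319
  = 1279475
Sum of weights = 1088 + 96 + 564 + 209 + 1062 + 812 + 53 + 805 + 252 + 319 = 5260
Weighted mean = 1279475 / 5260 = 243.2462
Difference (weighted minus unweighted) = 40.746198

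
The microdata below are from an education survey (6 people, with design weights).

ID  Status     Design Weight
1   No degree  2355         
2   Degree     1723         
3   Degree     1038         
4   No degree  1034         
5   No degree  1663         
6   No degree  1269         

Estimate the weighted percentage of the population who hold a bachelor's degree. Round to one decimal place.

30.4

Sum of weights for 'Degree' = 1723 + 1038 = 2761
Total weight = 2355 + 1723 + 1038 + 1034 + 1663 + 1269 = 9082
Weighted proportion = 2761 / 9082 = 0.30400793 → 30.400793%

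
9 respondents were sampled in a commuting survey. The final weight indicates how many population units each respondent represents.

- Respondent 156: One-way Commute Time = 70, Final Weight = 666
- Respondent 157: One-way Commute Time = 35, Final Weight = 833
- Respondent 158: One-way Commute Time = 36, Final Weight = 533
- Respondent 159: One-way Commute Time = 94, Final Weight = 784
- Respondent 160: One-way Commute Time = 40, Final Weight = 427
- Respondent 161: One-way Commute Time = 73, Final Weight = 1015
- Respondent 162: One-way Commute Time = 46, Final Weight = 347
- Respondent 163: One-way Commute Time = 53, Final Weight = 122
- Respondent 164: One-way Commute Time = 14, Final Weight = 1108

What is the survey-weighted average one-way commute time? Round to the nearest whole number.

Weighted sum = 70×666 + 35×833 + 36×533 + 94×784 + 40×427 + 73×1015 + 46×347 + 53×122 + 14×1108
  = 297774
Sum of weights = 666 + 833 + 533 + 784 + 427 + 1015 + 347 + 122 + 1108 = 5835
Weighted mean = 297774 / 5835 = 51.032391

51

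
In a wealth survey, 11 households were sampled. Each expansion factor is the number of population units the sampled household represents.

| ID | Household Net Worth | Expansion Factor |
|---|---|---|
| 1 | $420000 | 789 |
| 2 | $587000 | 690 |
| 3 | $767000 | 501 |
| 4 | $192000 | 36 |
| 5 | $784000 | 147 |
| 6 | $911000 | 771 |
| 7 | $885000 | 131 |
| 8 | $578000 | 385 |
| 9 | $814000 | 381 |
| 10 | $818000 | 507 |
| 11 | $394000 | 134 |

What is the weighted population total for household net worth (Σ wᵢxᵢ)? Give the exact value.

3061339000

Weighted total = 3061339000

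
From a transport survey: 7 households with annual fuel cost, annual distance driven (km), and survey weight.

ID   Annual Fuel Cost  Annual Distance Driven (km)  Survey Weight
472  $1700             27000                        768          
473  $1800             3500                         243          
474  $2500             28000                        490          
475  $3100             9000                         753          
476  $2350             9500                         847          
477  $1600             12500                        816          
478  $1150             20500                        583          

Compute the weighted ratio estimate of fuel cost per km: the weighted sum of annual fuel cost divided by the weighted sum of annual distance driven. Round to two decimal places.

Σ wᵢ·y = 1700×768 + 1800×243 + 2500×490 + 3100×753 + 2350×847 + 1600×816 + 1150×583
  = 9268800
Σ wᵢ·x = 27000×768 + 3500×243 + 28000×490 + 9000×753 + 9500×847 + 12500×816 + 20500×583
  = 20736000 + 850500 + 13720000 + 6777000 + 8046500 + 10200000 + 11951500 = 72281500
Ratio = 9268800 / 72281500 = 0.12823198

0.13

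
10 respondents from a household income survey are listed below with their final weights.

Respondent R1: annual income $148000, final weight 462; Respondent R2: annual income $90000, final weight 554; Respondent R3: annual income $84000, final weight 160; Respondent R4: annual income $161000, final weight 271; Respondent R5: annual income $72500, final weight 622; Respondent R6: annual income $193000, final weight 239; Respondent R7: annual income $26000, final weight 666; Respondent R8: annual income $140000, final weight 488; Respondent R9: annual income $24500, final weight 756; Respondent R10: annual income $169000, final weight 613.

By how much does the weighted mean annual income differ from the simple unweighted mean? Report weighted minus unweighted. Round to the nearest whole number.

Unweighted sum = 148000 + 90000 + 84000 + 161000 + 72500 + 193000 + 26000 + 140000 + 24500 + 169000 = 1108000
Unweighted mean = 1108000 / 10 = 110800
Weighted sum = 148000×462 + 90000×554 + 84000×160 + 161000×271 + 72500×622 + 193000×239 + 26000×666 + 140000×488 + 24500×756 + 169000×613
  = 68376000 + 49860000 + 13440000 + 43631000 + 45095000 + 46127000 + 17316000 + 68320000 + 18522000 + 103597000 = 474284000
Sum of weights = 4831
Weighted mean = 474284000 / 4831 = 98175.119
Difference (weighted minus unweighted) = -12624.881

-12625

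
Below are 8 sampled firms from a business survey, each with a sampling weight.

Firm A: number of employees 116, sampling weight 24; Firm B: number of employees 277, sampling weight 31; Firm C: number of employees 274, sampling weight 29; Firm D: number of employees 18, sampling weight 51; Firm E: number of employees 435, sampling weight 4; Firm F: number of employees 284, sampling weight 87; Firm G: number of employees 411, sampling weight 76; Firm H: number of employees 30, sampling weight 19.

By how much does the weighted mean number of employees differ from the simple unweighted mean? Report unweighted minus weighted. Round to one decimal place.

Unweighted sum = 1845
Unweighted mean = 1845 / 8 = 230.625
Weighted sum = 116×24 + 277×31 + 274×29 + 18×51 + 435×4 + 284×87 + 411×76 + 30×19
  = 2784 + 8587 + 7946 + 918 + 1740 + 24708 + 31236 + 570 = 78489
Sum of weights = 24 + 31 + 29 + 51 + 4 + 87 + 76 + 19 = 321
Weighted mean = 78489 / 321 = 244.51402
Difference (unweighted minus weighted) = -13.889019

-13.9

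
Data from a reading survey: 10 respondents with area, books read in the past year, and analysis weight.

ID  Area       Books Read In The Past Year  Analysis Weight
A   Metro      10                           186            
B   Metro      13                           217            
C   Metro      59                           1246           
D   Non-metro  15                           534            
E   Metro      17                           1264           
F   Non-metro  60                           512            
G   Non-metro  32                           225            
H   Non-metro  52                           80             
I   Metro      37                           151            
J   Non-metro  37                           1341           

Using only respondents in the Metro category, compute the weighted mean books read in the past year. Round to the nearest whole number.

Metro rows: A, B, C, E, I
Weighted sum = 10×186 + 13×217 + 59×1246 + 17×1264 + 37×151
  = 1860 + 2821 + 73514 + 21488 + 5587 = 105270
Sum of weights = 186 + 217 + 1246 + 1264 + 151 = 3064
Weighted mean = 105270 / 3064 = 34.35705

34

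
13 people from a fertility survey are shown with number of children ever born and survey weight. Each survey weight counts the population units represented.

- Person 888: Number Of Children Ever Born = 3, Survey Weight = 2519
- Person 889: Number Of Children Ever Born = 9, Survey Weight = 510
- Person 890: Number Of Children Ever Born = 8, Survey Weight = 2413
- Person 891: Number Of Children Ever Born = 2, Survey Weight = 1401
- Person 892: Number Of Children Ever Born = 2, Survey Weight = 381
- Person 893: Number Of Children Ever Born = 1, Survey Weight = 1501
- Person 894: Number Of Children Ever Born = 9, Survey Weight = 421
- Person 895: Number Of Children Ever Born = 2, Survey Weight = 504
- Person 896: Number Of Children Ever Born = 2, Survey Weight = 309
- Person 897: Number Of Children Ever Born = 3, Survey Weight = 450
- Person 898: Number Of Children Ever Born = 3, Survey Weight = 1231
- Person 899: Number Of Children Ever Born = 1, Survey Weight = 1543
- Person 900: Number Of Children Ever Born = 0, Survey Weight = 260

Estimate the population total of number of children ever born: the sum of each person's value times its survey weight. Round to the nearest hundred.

Weighted total = 48517

48500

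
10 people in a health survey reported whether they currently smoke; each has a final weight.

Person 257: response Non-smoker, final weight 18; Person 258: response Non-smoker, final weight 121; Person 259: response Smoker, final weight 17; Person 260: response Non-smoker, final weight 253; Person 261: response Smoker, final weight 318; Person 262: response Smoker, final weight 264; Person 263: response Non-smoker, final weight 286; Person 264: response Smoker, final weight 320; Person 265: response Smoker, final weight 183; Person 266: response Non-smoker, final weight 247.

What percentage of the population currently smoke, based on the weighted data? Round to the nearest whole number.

54

Sum of weights for 'Smoker' = 17 + 318 + 264 + 320 + 183 = 1102
Total weight = 2027
Weighted proportion = 1102 / 2027 = 0.54366058 → 54.366058%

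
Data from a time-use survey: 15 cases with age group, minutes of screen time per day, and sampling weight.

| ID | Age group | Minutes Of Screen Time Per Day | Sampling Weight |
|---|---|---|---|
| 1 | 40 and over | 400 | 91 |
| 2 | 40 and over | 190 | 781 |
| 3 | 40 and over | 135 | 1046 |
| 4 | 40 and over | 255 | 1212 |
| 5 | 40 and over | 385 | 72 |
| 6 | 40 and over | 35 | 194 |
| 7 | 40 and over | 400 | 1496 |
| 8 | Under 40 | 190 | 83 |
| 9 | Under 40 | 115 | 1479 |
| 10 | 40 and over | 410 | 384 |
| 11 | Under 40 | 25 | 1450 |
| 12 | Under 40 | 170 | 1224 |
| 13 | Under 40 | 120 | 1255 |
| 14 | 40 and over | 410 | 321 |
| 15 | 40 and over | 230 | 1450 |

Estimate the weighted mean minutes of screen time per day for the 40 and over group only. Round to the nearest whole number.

40 and over rows: 1, 2, 3, 4, 5, 6, 7, 10, 14, 15
Weighted sum = 1890520
Sum of weights = 91 + 781 + 1046 + 1212 + 72 + 194 + 1496 + 384 + 321 + 1450 = 7047
Weighted mean = 1890520 / 7047 = 268.27302

268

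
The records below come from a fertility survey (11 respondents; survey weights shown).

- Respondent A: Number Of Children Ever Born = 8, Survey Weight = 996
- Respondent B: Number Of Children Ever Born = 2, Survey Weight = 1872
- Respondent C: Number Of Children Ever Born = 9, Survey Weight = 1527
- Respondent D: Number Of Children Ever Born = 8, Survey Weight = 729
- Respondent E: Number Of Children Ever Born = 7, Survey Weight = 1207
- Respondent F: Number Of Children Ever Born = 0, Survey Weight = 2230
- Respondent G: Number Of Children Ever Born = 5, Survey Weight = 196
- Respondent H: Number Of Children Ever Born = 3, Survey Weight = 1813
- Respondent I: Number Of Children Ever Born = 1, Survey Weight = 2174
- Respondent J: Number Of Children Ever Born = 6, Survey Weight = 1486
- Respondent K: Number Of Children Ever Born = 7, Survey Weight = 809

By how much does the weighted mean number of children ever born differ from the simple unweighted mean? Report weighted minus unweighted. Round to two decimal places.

Unweighted sum = 8 + 2 + 9 + 8 + 7 + 0 + 5 + 3 + 1 + 6 + 7 = 56
Unweighted mean = 56 / 11 = 5.0909091
Weighted sum = 8×996 + 2×1872 + 9×1527 + 8×729 + 7×1207 + 0×2230 + 5×196 + 3×1813 + 1×2174 + 6×1486 + 7×809
  = 62908
Sum of weights = 996 + 1872 + 1527 + 729 + 1207 + 2230 + 196 + 1813 + 2174 + 1486 + 809 = 15039
Weighted mean = 62908 / 15039 = 4.1829909
Difference (weighted minus unweighted) = -0.9079182

-0.91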